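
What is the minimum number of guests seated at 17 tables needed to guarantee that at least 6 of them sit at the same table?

There are 17 tables acting as pigeonholes.
With 17 × 5 = 85 guests we could place exactly 5 in each, with no class reaching 6.
One more forces some class to hold 6, so 85 + 1 = 86.

86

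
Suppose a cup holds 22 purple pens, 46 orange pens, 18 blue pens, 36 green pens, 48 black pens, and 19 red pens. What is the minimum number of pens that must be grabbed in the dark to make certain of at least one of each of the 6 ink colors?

172

The hardest ink color to obtain is blue: we could draw every other pen first — 189 − 18 = 171 pens — without a single blue one.
The next draw must be blue, so 171 + 1 = 172.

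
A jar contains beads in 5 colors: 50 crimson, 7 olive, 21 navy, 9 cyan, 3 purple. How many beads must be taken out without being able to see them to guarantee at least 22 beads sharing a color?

Treat the 5 colors as pigeonholes.
In the worst case we take at most 21 of each color, but all 7 olive, all 9 cyan, and all 3 purple (fewer than 21), giving 21 + 7 + 21 + 9 + 3 = 61.
One more bead then forces some color to 22, so 61 + 1 = 62.

62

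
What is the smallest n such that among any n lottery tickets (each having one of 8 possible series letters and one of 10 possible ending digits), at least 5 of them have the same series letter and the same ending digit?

321

There are 8 × 10 = 80 (series letter, ending digit) combinations acting as pigeonholes.
With 80 × 4 = 320 lottery tickets we could place exactly 4 in each, with no (series letter, ending digit) pair reaching 5.
One more forces some (series letter, ending digit) pair to hold 5, so 320 + 1 = 321.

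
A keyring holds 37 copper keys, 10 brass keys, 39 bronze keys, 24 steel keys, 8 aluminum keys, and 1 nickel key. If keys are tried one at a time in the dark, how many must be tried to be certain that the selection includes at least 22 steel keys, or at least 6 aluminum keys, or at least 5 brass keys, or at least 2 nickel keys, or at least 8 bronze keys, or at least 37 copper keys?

The worst case stops just short of every target: 36 copper, 4 brass, 7 bronze, 21 steel, 5 aluminum, 1 nickel — 36 + 4 + 7 + 21 + 5 + 1 = 74 keys.
One more key must push some type to its target, so 74 + 1 = 75.

75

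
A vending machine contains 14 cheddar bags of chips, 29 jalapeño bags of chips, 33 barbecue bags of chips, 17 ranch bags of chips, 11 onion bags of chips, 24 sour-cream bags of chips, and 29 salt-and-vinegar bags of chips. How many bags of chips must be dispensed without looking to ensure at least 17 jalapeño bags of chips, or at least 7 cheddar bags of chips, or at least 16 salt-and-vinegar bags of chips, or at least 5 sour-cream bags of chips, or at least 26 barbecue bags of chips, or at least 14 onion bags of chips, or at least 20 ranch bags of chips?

95

The worst case stops just short of every target: 6 cheddar, 16 jalapeño, 25 barbecue, all 17 ranch, all 11 onion, 4 sour-cream, 15 salt-and-vinegar — 6 + 16 + 25 + 17 + 11 + 4 + 15 = 94 bags of chips.
One more bag of chips must push some flavor to its target, so 94 + 1 = 95.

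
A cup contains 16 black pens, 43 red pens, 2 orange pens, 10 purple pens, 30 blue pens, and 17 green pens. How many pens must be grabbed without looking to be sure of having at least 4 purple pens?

112

The worst case draws every non-purple pen first: 16 + 43 + 2 + 30 + 17 = 108.
The next 4 draws are then forced to be purple, giving 108 + 4 = 112.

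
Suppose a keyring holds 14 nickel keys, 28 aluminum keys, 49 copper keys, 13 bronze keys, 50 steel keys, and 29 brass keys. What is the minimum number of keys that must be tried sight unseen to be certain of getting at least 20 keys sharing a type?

In the worst case we take at most 19 of each type, but all 14 nickel and all 13 bronze (fewer than 19), giving 14 + 19 + 19 + 13 + 19 + 19 = 103.
One more key then forces some type to 20, so 103 + 1 = 104.

104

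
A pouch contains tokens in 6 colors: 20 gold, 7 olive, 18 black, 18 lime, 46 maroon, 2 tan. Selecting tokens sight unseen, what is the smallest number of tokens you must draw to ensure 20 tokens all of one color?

84

In the worst case we take at most 19 of each color, but all 7 olive, all 18 black, all 18 lime, and all 2 tan (fewer than 19), giving 19 + 7 + 18 + 18 + 19 + 2 = 83.
One more token then forces some color to 20, so 83 + 1 = 84.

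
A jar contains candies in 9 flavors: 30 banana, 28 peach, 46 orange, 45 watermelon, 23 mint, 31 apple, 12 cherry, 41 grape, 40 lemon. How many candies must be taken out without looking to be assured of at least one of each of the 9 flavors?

285

The hardest flavor to obtain is cherry: we could draw every other candy first — 296 − 12 = 284 candies — without a single cherry one.
The next draw must be cherry, so 284 + 1 = 285.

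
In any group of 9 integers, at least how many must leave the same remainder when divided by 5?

If each of the 5 residue classes modulo 5 held at most 1, the total would be at most 5 × 1 = 5 < 9, a contradiction.
So at least one holds ⌈9/5⌉ = 2.

2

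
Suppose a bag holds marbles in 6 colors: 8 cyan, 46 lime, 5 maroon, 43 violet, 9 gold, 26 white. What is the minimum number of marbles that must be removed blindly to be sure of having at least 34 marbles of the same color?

115

In the worst case we take at most 33 of each color, but all 8 cyan, all 5 maroon, all 9 gold, and all 26 white (fewer than 33), giving 8 + 33 + 5 + 33 + 9 + 26 = 114.
One more marble then forces some color to 34, so 114 + 1 = 115.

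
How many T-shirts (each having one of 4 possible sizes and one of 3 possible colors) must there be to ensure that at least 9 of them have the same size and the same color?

97

There are 4 × 3 = 12 (size, color) combinations acting as pigeonholes.
With 12 × 8 = 96 T-shirts we could place exactly 8 in each, with no (size, color) pair reaching 9.
One more forces some (size, color) pair to hold 9, so 96 + 1 = 97.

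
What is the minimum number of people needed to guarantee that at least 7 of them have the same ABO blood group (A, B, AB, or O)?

There are 4 ABO blood groups acting as pigeonholes.
With 4 × 6 = 24 people we could place exactly 6 in each, with no class reaching 7.
One more forces some class to hold 7, so 24 + 1 = 25.

25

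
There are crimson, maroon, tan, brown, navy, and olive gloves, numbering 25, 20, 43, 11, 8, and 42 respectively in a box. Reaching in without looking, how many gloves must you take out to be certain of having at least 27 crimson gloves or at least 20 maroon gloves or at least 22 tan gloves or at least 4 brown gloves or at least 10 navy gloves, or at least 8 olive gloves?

84

Each of the 6 colors has its own threshold; avoid all of them simultaneously.
The worst case stops just short of every target: all 25 crimson, 19 maroon, 21 tan, 3 brown, all 8 navy, 7 olive — 25 + 19 + 21 + 3 + 8 + 7 = 83 gloves.
One more glove must push some color to its target, so 83 + 1 = 84.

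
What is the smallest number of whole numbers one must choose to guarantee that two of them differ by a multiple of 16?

Two integers differ by a multiple of 16 exactly when they share a remainder mod 16.
There are 16 residue classes mod 16, so 16 integers can all lie in distinct classes.
One more integer must repeat a residue, giving a difference divisible by 16. So n = 16 + 1 = 17.

17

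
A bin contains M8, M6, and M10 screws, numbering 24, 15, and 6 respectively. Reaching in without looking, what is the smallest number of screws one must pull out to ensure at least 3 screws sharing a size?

7

Treat the 3 sizes as pigeonholes.
The worst case takes 2 screws of each size without reaching 3 of any: 3 × 2 = 6.
The next screw must bring some size to 3, so 6 + 1 = 7.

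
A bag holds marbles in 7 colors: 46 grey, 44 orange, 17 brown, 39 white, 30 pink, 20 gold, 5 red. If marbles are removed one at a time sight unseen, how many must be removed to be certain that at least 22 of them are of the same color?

127

Treat the 7 colors as pigeonholes.
In the worst case we take at most 21 of each color, but all 17 brown, all 20 gold, and all 5 red (fewer than 21), giving 21 + 21 + 17 + 21 + 21 + 20 + 5 = 126.
One more marble then forces some color to 22, so 126 + 1 = 127.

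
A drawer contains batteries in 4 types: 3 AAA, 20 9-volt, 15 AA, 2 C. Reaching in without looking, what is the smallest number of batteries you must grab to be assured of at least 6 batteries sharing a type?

16

Treat the 4 types as pigeonholes.
In the worst case we take at most 5 of each type, but all 3 AAA and all 2 C (fewer than 5), giving 3 + 5 + 5 + 2 = 15.
One more battery then forces some type to 6, so 15 + 1 = 16.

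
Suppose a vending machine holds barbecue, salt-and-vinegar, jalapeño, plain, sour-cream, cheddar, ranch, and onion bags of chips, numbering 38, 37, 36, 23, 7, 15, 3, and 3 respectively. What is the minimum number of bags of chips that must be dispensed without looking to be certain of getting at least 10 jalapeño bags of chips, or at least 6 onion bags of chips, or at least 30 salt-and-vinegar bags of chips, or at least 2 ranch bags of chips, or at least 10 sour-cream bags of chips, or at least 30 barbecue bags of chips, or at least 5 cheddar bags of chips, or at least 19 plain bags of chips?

Each of the 8 flavors has its own threshold; avoid all of them simultaneously.
The worst case stops just short of every target: 29 barbecue, 29 salt-and-vinegar, 9 jalapeño, 18 plain, all 7 sour-cream, 4 cheddar, 1 ranch, all 3 onion — 29 + 29 + 9 + 18 + 7 + 4 + 1 + 3 = 100 bags of chips.
One more bag of chips must push some flavor to its target, so 100 + 1 = 101.

101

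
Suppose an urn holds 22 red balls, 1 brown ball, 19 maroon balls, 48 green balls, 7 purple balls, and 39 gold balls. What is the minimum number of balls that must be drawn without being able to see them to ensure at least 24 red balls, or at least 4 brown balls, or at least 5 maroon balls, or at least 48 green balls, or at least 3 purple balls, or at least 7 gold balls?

The worst case stops just short of every target: all 22 red, all 1 brown, 4 maroon, 47 green, 2 purple, 6 gold — 22 + 1 + 4 + 47 + 2 + 6 = 82 balls.
One more ball must push some color to its target, so 82 + 1 = 83.

83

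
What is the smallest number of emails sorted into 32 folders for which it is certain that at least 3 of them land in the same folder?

There are 32 folders acting as pigeonholes.
With 32 × 2 = 64 emails we could place exactly 2 in each, with no class reaching 3.
One more forces some class to hold 3, so 64 + 1 = 65.

65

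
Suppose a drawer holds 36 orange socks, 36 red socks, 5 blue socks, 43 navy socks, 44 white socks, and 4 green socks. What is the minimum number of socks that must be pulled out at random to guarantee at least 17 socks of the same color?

Treat the 6 colors as pigeonholes.
In the worst case we take at most 16 of each color, but all 5 blue and all 4 green (fewer than 16), giving 16 + 16 + 5 + 16 + 16 + 4 = 73.
One more sock then forces some color to 17, so 73 + 1 = 74.

74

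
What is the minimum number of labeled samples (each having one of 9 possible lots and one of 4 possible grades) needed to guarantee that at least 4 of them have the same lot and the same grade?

There are 9 × 4 = 36 (lot, grade) combinations acting as pigeonholes.
With 36 × 3 = 108 labeled samples we could place exactly 3 in each, with no (lot, grade) pair reaching 4.
One more forces some (lot, grade) pair to hold 4, so 108 + 1 = 109.

109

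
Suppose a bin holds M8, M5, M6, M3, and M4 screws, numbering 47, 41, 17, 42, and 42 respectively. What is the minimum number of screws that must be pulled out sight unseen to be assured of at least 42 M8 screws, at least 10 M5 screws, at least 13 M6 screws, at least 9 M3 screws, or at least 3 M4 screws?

73

The worst case stops just short of every target: 41 M8, 9 M5, 12 M6, 8 M3, 2 M4 — 41 + 9 + 12 + 8 + 2 = 72 screws.
One more screw must push some size to its target, so 72 + 1 = 73.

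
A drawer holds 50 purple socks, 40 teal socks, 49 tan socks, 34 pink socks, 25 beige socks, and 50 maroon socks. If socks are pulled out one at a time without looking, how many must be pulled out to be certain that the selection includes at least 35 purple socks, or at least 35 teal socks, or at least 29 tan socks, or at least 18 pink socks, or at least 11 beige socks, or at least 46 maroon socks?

169

The worst case stops just short of every target: 34 purple, 34 teal, 28 tan, 17 pink, 10 beige, 45 maroon — 34 + 34 + 28 + 17 + 10 + 45 = 168 socks.
One more sock must push some color to its target, so 168 + 1 = 169.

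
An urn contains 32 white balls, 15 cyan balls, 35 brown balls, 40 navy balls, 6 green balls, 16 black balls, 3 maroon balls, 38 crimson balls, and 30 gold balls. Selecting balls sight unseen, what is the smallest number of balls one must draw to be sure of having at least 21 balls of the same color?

141

Treat the 9 colors as pigeonholes.
In the worst case we take at most 20 of each color, but all 15 cyan, all 6 green, all 16 black, and all 3 maroon (fewer than 20), giving 20 + 15 + 20 + 20 + 6 + 16 + 3 + 20 + 20 = 140.
One more ball then forces some color to 21, so 140 + 1 = 141.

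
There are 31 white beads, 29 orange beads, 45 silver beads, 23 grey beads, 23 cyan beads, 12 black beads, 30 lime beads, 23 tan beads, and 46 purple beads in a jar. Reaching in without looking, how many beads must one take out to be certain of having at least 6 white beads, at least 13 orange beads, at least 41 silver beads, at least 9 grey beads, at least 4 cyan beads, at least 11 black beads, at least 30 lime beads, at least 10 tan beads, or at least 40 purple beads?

The worst case stops just short of every target: 5 white, 12 orange, 40 silver, 8 grey, 3 cyan, 10 black, 29 lime, 9 tan, 39 purple — 5 + 12 + 40 + 8 + 3 + 10 + 29 + 9 + 39 = 155 beads.
One more bead must push some color to its target, so 155 + 1 = 156.

156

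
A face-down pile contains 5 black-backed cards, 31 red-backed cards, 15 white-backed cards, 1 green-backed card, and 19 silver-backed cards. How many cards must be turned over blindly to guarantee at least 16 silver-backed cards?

The worst case draws every non-silver-backed card first: 5 + 31 + 15 + 1 = 52.
The next 16 draws are then forced to be silver-backed, giving 52 + 16 = 68.

68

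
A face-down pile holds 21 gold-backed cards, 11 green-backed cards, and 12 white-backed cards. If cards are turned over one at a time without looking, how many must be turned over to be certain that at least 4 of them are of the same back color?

10

The worst case takes 3 cards of each back color without reaching 4 of any: 3 × 3 = 9.
The next card must bring some back color to 4, so 9 + 1 = 10.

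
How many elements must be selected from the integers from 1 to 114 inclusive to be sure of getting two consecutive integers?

Partition {1, …, 114} into 57 pairs: {1,2}, {3,4}, …, {113,114}.
Choosing 57 integers — say the 57 even numbers 2, 4, …, 114 — takes one from each pair and avoids the property.
Choosing 58 forces two into the same pair by pigeonhole, and those are consecutive. So 58.

58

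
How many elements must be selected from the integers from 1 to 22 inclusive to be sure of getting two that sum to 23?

12

Partition {1, …, 22} into 11 pairs: {1,22}, {2,21}, …, {11,12}.
Choosing 11 integers — say the integers 1 through 11 — takes one from each pair and avoids the property.
Choosing 12 forces two into the same pair by pigeonhole, and those sum to 23. So 12.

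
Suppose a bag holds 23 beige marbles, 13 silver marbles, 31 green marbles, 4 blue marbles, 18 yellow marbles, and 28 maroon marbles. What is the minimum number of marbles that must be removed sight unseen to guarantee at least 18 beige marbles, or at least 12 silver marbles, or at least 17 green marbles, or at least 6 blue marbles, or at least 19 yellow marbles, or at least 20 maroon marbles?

86

The worst case stops just short of every target: 17 beige, 11 silver, 16 green, all 4 blue, 18 yellow, 19 maroon — 17 + 11 + 16 + 4 + 18 + 19 = 85 marbles.
One more marble must push some color to its target, so 85 + 1 = 86.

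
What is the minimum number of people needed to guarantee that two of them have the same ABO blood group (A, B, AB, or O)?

There are 4 ABO blood groups acting as pigeonholes.
With 4 people we could place one in each, avoiding any repeat.
One more forces some class to hold 2, so 4 + 1 = 5.

5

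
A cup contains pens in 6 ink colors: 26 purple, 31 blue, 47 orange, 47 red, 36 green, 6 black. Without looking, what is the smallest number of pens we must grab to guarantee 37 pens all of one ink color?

Treat the 6 ink colors as pigeonholes.
In the worst case we take at most 36 of each ink color, but all 26 purple, all 31 blue, and all 6 black (fewer than 36), giving 26 + 31 + 36 + 36 + 36 + 6 = 171.
One more pen then forces some ink color to 37, so 171 + 1 = 172.

172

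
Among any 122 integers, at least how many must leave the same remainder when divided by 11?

12

The 122 integers fall into 11 residue classes modulo 11.
If each of the 11 residue classes modulo 11 held at most 11, the total would be at most 11 × 11 = 121 < 122, a contradiction.
So at least one holds ⌈122/11⌉ = 12.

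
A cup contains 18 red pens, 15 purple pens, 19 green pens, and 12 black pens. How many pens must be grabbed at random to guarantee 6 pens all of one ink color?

21

The worst case takes 5 pens of each ink color without reaching 6 of any: 4 × 5 = 20.
The next pen must bring some ink color to 6, so 20 + 1 = 21.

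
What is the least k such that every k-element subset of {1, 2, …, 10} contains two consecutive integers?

Partition {1, …, 10} into 5 pairs: {1,2}, {3,4}, …, {9,10}.
Choosing 5 integers — say the 5 even numbers 2, 4, …, 10 — takes one from each pair and avoids the property.
Choosing 6 forces two into the same pair by pigeonhole, and those are consecutive. So 6.

6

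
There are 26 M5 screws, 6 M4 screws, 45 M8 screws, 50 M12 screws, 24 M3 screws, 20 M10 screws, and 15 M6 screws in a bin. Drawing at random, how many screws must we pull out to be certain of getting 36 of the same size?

In the worst case we take at most 35 of each size, but all 26 M5, all 6 M4, all 24 M3, all 20 M10, and all 15 M6 (fewer than 35), giving 26 + 6 + 35 + 35 + 24 + 20 + 15 = 161.
One more screw then forces some size to 36, so 161 + 1 = 162.

162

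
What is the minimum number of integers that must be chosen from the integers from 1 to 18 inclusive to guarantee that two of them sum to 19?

Partition {1, …, 18} into 9 pairs: {1,18}, {2,17}, …, {9,10}.
Choosing 9 integers — say the integers 1 through 9 — takes one from each pair and avoids the property.
Choosing 10 forces two into the same pair by pigeonhole, and those sum to 19. So 10.

10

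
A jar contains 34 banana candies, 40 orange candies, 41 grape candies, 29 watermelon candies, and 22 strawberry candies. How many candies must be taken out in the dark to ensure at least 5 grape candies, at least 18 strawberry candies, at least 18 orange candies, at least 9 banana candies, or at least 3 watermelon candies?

Each of the 5 flavors has its own threshold; avoid all of them simultaneously.
The worst case stops just short of every target: 8 banana, 17 orange, 4 grape, 2 watermelon, 17 strawberry — 8 + 17 + 4 + 2 + 17 = 48 candies.
One more candy must push some flavor to its target, so 48 + 1 = 49.

49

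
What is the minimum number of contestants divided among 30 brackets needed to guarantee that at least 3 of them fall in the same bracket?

61

There are 30 brackets acting as pigeonholes.
With 30 × 2 = 60 contestants we could place exactly 2 in each, with no class reaching 3.
One more forces some class to hold 3, so 60 + 1 = 61.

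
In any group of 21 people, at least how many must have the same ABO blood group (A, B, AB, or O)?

6

The 21 people fall into 4 ABO blood groups.
If each of the 4 ABO blood groups held at most 5, the total would be at most 4 × 5 = 20 < 21, a contradiction.
So at least one holds ⌈21/4⌉ = 6.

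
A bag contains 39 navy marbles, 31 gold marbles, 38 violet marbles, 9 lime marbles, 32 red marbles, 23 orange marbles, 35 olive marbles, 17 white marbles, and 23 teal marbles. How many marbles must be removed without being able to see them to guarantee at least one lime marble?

239

The worst case draws every non-lime marble first: 39 + 31 + 38 + 32 + 23 + 35 + 17 + 23 = 238.
The next draw is then forced to be lime, giving 238 + 1 = 239.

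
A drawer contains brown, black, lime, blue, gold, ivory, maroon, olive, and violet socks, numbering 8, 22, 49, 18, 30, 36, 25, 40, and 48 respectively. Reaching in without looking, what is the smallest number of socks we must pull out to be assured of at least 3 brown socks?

To avoid brown socks as long as possible, exhaust the other 8 colors first.
The worst case draws every non-brown sock first: 22 + 49 + 18 + 30 + 36 + 25 + 40 + 48 = 268.
The next 3 draws are then forced to be brown, giving 268 + 3 = 271.

271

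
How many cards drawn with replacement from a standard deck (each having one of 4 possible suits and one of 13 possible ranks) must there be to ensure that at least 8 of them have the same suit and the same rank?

There are 4 × 13 = 52 (suit, rank) combinations acting as pigeonholes.
With 52 × 7 = 364 cards drawn with replacement from a standard deck we could place exactly 7 in each, with no (suit, rank) pair reaching 8.
One more forces some (suit, rank) pair to hold 8, so 364 + 1 = 365.

365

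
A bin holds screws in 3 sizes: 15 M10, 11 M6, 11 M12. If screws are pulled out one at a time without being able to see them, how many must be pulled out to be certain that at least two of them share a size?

Treat the 3 sizes as pigeonholes.
The worst case takes 1 screw of each size without reaching 2 of any: 3 × 1 = 3.
The next screw must bring some size to 2, so 3 + 1 = 4.

4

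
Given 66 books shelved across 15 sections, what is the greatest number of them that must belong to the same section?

5

If each of the 15 sections held at most 4, the total would be at most 15 × 4 = 60 < 66, a contradiction.
So at least one holds ⌈66/15⌉ = 5.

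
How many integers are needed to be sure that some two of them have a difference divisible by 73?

Use the pigeonhole principle on residue classes: two integers differ by a multiple of 73 exactly when they share a remainder mod 73.
There are 73 residue classes mod 73, so 73 integers can all lie in distinct classes.
One more integer must repeat a residue, giving a difference divisible by 73. So n = 73 + 1 = 74.

74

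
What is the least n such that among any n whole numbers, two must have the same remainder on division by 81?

82

Two integers differ by a multiple of 81 exactly when they share a remainder mod 81.
There are 81 residue classes mod 81, so 81 integers can all lie in distinct classes.
One more integer must repeat a residue, giving a difference divisible by 81. So n = 81 + 1 = 82.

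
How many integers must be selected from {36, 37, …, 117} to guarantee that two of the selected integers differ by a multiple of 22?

23

Use the pigeonhole principle on residue classes: group the integers by remainder mod 22; there are 22 residue classes, each nonempty in this range.
Choosing one from each class (22 integers) avoids any shared remainder.
One more choice must repeat a class, so two differ by a multiple of 22. Hence 22 + 1 = 23.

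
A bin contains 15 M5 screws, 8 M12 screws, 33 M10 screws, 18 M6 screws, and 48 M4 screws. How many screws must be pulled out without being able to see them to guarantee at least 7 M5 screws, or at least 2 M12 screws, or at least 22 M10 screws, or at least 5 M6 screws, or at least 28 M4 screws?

Each of the 5 sizes has its own threshold; avoid all of them simultaneously.
The worst case stops just short of every target: 6 M5, 1 M12, 21 M10, 4 M6, 27 M4 — 6 + 1 + 21 + 4 + 27 = 59 screws.
One more screw must push some size to its target, so 59 + 1 = 60.

60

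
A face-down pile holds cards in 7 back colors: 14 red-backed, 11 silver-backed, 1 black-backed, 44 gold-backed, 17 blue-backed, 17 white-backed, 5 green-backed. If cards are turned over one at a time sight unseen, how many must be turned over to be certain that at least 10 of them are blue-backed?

To avoid blue-backed cards as long as possible, exhaust the other 6 back colors first.
The worst case draws every non-blue-backed card first: 14 + 11 + 1 + 44 + 17 + 5 = 92.
The next 10 draws are then forced to be blue-backed, giving 92 + 10 = 102.

102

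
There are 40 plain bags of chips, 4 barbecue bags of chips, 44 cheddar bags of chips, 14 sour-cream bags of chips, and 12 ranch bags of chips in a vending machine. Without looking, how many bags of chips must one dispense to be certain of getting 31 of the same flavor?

In the worst case we take at most 30 of each flavor, but all 4 barbecue, all 14 sour-cream, and all 12 ranch (fewer than 30), giving 30 + 4 + 30 + 14 + 12 = 90.
One more bag of chips then forces some flavor to 31, so 90 + 1 = 91.

91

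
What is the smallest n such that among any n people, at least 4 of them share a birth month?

37

There are 12 months of the year acting as pigeonholes.
With 12 × 3 = 36 people we could place exactly 3 in each, with no class reaching 4.
One more forces some class to hold 4, so 36 + 1 = 37.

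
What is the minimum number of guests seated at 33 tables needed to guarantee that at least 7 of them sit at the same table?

There are 33 tables acting as pigeonholes.
With 33 × 6 = 198 guests we could place exactly 6 in each, with no class reaching 7.
One more forces some class to hold 7, so 198 + 1 = 199.

199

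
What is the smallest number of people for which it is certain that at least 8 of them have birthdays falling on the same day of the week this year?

There are 7 days of the week acting as pigeonholes.
With 7 × 7 = 49 people we could place exactly 7 in each, with no class reaching 8.
One more forces some class to hold 8, so 49 + 1 = 50.

50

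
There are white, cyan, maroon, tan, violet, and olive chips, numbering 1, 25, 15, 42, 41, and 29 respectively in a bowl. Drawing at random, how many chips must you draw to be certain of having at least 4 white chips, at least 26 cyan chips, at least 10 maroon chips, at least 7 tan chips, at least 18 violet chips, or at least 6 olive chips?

64

The worst case stops just short of every target: all 1 white, 25 cyan, 9 maroon, 6 tan, 17 violet, 5 olive — 1 + 25 + 9 + 6 + 17 + 5 = 63 chips.
One more chip must push some color to its target, so 63 + 1 = 64.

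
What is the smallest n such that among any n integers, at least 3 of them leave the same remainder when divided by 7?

15

There are 7 residue classes modulo 7 acting as pigeonholes.
With 7 × 2 = 14 integers we could place exactly 2 in each, with no class reaching 3.
One more forces some class to hold 3, so 14 + 1 = 15.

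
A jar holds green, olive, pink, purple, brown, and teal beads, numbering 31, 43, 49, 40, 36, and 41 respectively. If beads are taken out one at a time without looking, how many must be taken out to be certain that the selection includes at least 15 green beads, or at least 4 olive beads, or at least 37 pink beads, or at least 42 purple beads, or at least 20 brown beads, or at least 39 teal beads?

The worst case stops just short of every target: 14 green, 3 olive, 36 pink, all 40 purple, 19 brown, 38 teal — 14 + 3 + 36 + 40 + 19 + 38 = 150 beads.
One more bead must push some color to its target, so 150 + 1 = 151.

151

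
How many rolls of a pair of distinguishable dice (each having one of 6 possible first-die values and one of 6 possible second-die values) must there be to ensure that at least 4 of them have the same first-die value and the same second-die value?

109

There are 6 × 6 = 36 (first-die value, second-die value) combinations acting as pigeonholes.
With 36 × 3 = 108 rolls of a pair of distinguishable dice we could place exactly 3 in each, with no (first-die value, second-die value) pair reaching 4.
One more forces some (first-die value, second-die value) pair to hold 4, so 108 + 1 = 109.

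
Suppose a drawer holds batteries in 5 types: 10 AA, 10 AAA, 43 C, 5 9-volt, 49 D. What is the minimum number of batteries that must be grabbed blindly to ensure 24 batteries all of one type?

72

Treat the 5 types as pigeonholes.
In the worst case we take at most 23 of each type, but all 10 AA, all 10 AAA, and all 5 9-volt (fewer than 23), giving 10 + 10 + 23 + 5 + 23 = 71.
One more battery then forces some type to 24, so 71 + 1 = 72.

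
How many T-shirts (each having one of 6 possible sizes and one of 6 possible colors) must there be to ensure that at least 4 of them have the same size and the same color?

There are 6 × 6 = 36 (size, color) combinations acting as pigeonholes.
With 36 × 3 = 108 T-shirts we could place exactly 3 in each, with no (size, color) pair reaching 4.
One more forces some (size, color) pair to hold 4, so 108 + 1 = 109.

109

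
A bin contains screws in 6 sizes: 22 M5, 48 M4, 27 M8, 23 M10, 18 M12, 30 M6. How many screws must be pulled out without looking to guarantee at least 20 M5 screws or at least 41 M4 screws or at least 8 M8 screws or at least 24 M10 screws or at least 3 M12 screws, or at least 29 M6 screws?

Each of the 6 sizes has its own threshold; avoid all of them simultaneously.
The worst case stops just short of every target: 19 M5, 40 M4, 7 M8, 23 M10, 2 M12, 28 M6 — 19 + 40 + 7 + 23 + 2 + 28 = 119 screws.
One more screw must push some size to its target, so 119 + 1 = 120.

120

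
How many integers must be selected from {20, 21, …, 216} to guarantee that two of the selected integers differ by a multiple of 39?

40

Use the pigeonhole principle on residue classes: group the integers by remainder mod 39; there are 39 residue classes, each nonempty in this range.
Choosing one from each class (39 integers) avoids any shared remainder.
One more choice must repeat a class, so two differ by a multiple of 39. Hence 39 + 1 = 40.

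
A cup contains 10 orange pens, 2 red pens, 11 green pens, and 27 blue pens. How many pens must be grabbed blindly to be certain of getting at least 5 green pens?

To avoid green pens as long as possible, exhaust the other 3 ink colors first.
The worst case draws every non-green pen first: 10 + 2 + 27 = 39.
The next 5 draws are then forced to be green, giving 39 + 5 = 44.

44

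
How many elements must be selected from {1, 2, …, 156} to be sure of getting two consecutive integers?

Partition {1, …, 156} into 78 pairs: {1,2}, {3,4}, …, {155,156}.
Choosing 78 integers — say the 78 even numbers 2, 4, …, 156 — takes one from each pair and avoids the property.
Choosing 79 forces two into the same pair by pigeonhole, and those are consecutive. So 79.

79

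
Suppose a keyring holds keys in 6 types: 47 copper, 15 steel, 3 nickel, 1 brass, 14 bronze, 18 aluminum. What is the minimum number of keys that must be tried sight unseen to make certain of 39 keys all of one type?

90

Treat the 6 types as pigeonholes.
In the worst case we take at most 38 of each type, but all 15 steel, all 3 nickel, all 1 brass, all 14 bronze, and all 18 aluminum (fewer than 38), giving 38 + 15 + 3 + 1 + 14 + 18 = 89.
One more key then forces some type to 39, so 89 + 1 = 90.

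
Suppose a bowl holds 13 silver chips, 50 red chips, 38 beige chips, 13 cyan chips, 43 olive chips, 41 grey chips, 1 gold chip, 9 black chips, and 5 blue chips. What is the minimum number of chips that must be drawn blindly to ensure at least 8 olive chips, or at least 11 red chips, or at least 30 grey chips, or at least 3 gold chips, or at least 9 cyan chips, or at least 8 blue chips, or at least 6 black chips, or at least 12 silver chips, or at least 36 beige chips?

The worst case stops just short of every target: 11 silver, 10 red, 35 beige, 8 cyan, 7 olive, 29 grey, all 1 gold, 5 black, all 5 blue — 11 + 10 + 35 + 8 + 7 + 29 + 1 + 5 + 5 = 111 chips.
One more chip must push some color to its target, so 111 + 1 = 112.

112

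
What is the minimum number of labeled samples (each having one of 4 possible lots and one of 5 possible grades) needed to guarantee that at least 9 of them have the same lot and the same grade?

161

There are 4 × 5 = 20 (lot, grade) combinations acting as pigeonholes.
With 20 × 8 = 160 labeled samples we could place exactly 8 in each, with no (lot, grade) pair reaching 9.
One more forces some (lot, grade) pair to hold 9, so 160 + 1 = 161.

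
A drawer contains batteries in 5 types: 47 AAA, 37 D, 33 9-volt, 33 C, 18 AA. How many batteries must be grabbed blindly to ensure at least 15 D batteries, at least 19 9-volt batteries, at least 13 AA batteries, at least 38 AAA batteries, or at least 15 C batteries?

96

The worst case stops just short of every target: 37 AAA, 14 D, 18 9-volt, 14 C, 12 AA — 37 + 14 + 18 + 14 + 12 = 95 batteries.
One more battery must push some type to its target, so 95 + 1 = 96.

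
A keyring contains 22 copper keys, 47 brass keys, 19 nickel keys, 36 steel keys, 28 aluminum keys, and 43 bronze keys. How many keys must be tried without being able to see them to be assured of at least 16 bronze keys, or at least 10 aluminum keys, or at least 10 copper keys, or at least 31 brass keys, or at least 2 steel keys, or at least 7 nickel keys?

71

Each of the 6 types has its own threshold; avoid all of them simultaneously.
The worst case stops just short of every target: 9 copper, 30 brass, 6 nickel, 1 steel, 9 aluminum, 15 bronze — 9 + 30 + 6 + 1 + 9 + 15 = 70 keys.
One more key must push some type to its target, so 70 + 1 = 71.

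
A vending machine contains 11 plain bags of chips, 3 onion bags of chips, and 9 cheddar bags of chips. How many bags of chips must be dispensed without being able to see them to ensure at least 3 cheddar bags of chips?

17

To avoid cheddar bags of chips as long as possible, exhaust the other 2 flavors first.
The worst case draws every non-cheddar bag of chips first: 11 + 3 = 14.
The next 3 draws are then forced to be cheddar, giving 14 + 3 = 17.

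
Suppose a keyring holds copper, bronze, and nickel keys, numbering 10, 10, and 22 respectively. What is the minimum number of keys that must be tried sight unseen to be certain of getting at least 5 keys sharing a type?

13

Treat the 3 types as pigeonholes.
The worst case takes 4 keys of each type without reaching 5 of any: 3 × 4 = 12.
The next key must bring some type to 5, so 12 + 1 = 13.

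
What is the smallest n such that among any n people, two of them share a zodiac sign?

There are 12 zodiac signs acting as pigeonholes.
With 12 people we could place one in each, avoiding any repeat.
One more forces some class to hold 2, so 12 + 1 = 13.

13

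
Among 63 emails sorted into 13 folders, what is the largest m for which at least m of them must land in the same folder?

5

The 63 emails fall into 13 folders.
If each of the 13 folders held at most 4, the total would be at most 13 × 4 = 52 < 63, a contradiction.
So at least one holds ⌈63/13⌉ = 5.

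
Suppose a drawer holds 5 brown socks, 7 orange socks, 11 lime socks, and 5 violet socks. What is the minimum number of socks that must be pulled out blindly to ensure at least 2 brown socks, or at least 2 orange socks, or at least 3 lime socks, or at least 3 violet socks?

7

The worst case stops just short of every target: 1 brown, 1 orange, 2 lime, 2 violet — 1 + 1 + 2 + 2 = 6 socks.
One more sock must push some color to its target, so 6 + 1 = 7.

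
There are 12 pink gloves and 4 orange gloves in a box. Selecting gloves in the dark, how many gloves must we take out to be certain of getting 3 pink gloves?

7

The worst case draws every non-pink glove first: 4.
The next 3 draws are then forced to be pink, giving 4 + 3 = 7.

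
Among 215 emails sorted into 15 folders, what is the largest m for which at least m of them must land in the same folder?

If each of the 15 folders held at most 14, the total would be at most 15 × 14 = 210 < 215, a contradiction.
So at least one holds ⌈215/15⌉ = 15.

15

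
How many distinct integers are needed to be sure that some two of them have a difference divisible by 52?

Two integers differ by a multiple of 52 exactly when they share a remainder mod 52.
There are 52 residue classes mod 52, so 52 integers can all lie in distinct classes.
One more integer must repeat a residue, giving a difference divisible by 52. So n = 52 + 1 = 53.

53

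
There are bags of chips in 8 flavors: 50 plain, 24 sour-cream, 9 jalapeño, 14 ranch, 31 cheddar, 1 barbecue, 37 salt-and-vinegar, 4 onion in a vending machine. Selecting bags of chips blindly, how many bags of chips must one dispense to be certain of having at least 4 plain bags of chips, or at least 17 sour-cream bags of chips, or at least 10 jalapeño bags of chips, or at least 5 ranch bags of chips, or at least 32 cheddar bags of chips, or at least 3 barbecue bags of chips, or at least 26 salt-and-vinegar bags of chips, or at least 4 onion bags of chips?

93

Each of the 8 flavors has its own threshold; avoid all of them simultaneously.
The worst case stops just short of every target: 3 plain, 16 sour-cream, 9 jalapeño, 4 ranch, 31 cheddar, all 1 barbecue, 25 salt-and-vinegar, 3 onion — 3 + 16 + 9 + 4 + 31 + 1 + 25 + 3 = 92 bags of chips.
One more bag of chips must push some flavor to its target, so 92 + 1 = 93.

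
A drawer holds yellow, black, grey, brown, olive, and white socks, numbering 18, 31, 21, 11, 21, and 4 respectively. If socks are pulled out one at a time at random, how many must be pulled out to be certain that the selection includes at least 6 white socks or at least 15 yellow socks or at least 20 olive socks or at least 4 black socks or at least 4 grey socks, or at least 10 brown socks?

53

The worst case stops just short of every target: 14 yellow, 3 black, 3 grey, 9 brown, 19 olive, all 4 white — 14 + 3 + 3 + 9 + 19 + 4 = 52 socks.
One more sock must push some color to its target, so 52 + 1 = 53.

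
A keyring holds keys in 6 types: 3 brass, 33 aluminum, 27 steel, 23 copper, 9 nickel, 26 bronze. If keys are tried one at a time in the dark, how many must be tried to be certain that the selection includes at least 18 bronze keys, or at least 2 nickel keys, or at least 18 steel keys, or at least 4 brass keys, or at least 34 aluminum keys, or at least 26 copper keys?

The worst case stops just short of every target: 3 brass, 33 aluminum, 17 steel, all 23 copper, 1 nickel, 17 bronze — 3 + 33 + 17 + 23 + 1 + 17 = 94 keys.
One more key must push some type to its target, so 94 + 1 = 95.

95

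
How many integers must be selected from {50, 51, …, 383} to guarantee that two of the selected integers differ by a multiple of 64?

65

Use the pigeonhole principle on residue classes: group the integers by remainder mod 64; there are 64 residue classes, each nonempty in this range.
Choosing one from each class (64 integers) avoids any shared remainder.
One more choice must repeat a class, so two differ by a multiple of 64. Hence 64 + 1 = 65.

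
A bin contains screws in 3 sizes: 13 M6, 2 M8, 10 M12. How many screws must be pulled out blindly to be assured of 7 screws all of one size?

In the worst case we take at most 6 of each size, but all 2 M8 (fewer than 6), giving 6 + 2 + 6 = 14.
One more screw then forces some size to 7, so 14 + 1 = 15.

15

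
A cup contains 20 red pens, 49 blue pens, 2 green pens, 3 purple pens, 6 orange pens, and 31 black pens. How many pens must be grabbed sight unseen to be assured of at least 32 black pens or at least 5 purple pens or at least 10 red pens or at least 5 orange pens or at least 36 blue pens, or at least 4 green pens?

Each of the 6 ink colors has its own threshold; avoid all of them simultaneously.
The worst case stops just short of every target: 9 red, 35 blue, all 2 green, all 3 purple, 4 orange, 31 black — 9 + 35 + 2 + 3 + 4 + 31 = 84 pens.
One more pen must push some ink color to its target, so 84 + 1 = 85.

85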